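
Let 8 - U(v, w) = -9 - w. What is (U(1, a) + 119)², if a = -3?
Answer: 17689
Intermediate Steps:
U(v, w) = 17 + w (U(v, w) = 8 - (-9 - w) = 8 + (9 + w) = 17 + w)
(U(1, a) + 119)² = ((17 - 3) + 119)² = (14 + 119)² = 133² = 17689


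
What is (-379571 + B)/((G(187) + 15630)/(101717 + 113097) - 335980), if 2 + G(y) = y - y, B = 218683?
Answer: 8640248708/18043298023 ≈ 0.47886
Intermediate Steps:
G(y) = -2 (G(y) = -2 + (y - y) = -2 + 0 = -2)
(-379571 + B)/((G(187) + 15630)/(101717 + 113097) - 335980) = (-379571 + 218683)/((-2 + 15630)/(101717 + 113097) - 335980) = -160888/(15628/214814 - 335980) = -160888/(15628*(1/214814) - 335980) = -160888/(7814/107407 - 335980) = -160888/(-36086596046/107407) = -160888*(-107407/36086596046) = 8640248708/18043298023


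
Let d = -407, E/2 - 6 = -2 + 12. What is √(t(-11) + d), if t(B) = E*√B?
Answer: √(-407 + 32*I*√11) ≈ 2.6087 + 20.342*I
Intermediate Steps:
E = 32 (E = 12 + 2*(-2 + 12) = 12 + 2*10 = 12 + 20 = 32)
t(B) = 32*√B
√(t(-11) + d) = √(32*√(-11) - 407) = √(32*(I*√11) - 407) = √(32*I*√11 - 407) = √(-407 + 32*I*√11)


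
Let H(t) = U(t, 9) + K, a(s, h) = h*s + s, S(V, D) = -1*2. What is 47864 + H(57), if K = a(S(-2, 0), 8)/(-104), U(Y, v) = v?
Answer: 2489405/52 ≈ 47873.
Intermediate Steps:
S(V, D) = -2
a(s, h) = s + h*s
K = 9/52 (K = -2*(1 + 8)/(-104) = -2*9*(-1/104) = -18*(-1/104) = 9/52 ≈ 0.17308)
H(t) = 477/52 (H(t) = 9 + 9/52 = 477/52)
47864 + H(57) = 47864 + 477/52 = 2489405/52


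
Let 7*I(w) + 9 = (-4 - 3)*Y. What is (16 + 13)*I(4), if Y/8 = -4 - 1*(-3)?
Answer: 1363/7 ≈ 194.71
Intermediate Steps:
Y = -8 (Y = 8*(-4 - 1*(-3)) = 8*(-4 + 3) = 8*(-1) = -8)
I(w) = 47/7 (I(w) = -9/7 + ((-4 - 3)*(-8))/7 = -9/7 + (-7*(-8))/7 = -9/7 + (1/7)*56 = -9/7 + 8 = 47/7)
(16 + 13)*I(4) = (16 + 13)*(47/7) = 29*(47/7) = 1363/7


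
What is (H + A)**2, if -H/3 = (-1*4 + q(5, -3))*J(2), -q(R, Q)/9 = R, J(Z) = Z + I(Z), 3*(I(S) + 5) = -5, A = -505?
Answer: 1418481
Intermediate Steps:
I(S) = -20/3 (I(S) = -5 + (1/3)*(-5) = -5 - 5/3 = -20/3)
J(Z) = -20/3 + Z (J(Z) = Z - 20/3 = -20/3 + Z)
q(R, Q) = -9*R
H = -686 (H = -3*(-1*4 - 9*5)*(-20/3 + 2) = -3*(-4 - 45)*(-14)/3 = -(-147)*(-14)/3 = -3*686/3 = -686)
(H + A)**2 = (-686 - 505)**2 = (-1191)**2 = 1418481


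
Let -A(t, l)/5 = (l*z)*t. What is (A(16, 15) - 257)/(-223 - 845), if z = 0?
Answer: 257/1068 ≈ 0.24064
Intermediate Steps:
A(t, l) = 0 (A(t, l) = -5*l*0*t = -0*t = -5*0 = 0)
(A(16, 15) - 257)/(-223 - 845) = (0 - 257)/(-223 - 845) = -257/(-1068) = -1/1068*(-257) = 257/1068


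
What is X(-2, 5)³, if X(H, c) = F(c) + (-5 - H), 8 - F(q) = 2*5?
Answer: -125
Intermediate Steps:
F(q) = -2 (F(q) = 8 - 2*5 = 8 - 1*10 = 8 - 10 = -2)
X(H, c) = -7 - H (X(H, c) = -2 + (-5 - H) = -7 - H)
X(-2, 5)³ = (-7 - 1*(-2))³ = (-7 + 2)³ = (-5)³ = -125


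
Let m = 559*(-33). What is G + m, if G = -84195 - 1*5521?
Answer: -108163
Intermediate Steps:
m = -18447
G = -89716 (G = -84195 - 5521 = -89716)
G + m = -89716 - 18447 = -108163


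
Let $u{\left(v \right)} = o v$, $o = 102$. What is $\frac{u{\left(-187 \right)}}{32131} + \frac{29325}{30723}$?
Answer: $\frac{10794881}{29913961} \approx 0.36086$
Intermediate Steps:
$u{\left(v \right)} = 102 v$
$\frac{u{\left(-187 \right)}}{32131} + \frac{29325}{30723} = \frac{102 \left(-187\right)}{32131} + \frac{29325}{30723} = \left(-19074\right) \frac{1}{32131} + 29325 \cdot \frac{1}{30723} = - \frac{1734}{2921} + \frac{9775}{10241} = \frac{10794881}{29913961}$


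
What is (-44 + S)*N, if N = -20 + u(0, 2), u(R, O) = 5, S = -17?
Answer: 915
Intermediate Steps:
N = -15 (N = -20 + 5 = -15)
(-44 + S)*N = (-44 - 17)*(-15) = -61*(-15) = 915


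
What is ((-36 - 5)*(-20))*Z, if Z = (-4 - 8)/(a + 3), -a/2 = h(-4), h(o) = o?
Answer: -9840/11 ≈ -894.54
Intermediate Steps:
a = 8 (a = -2*(-4) = 8)
Z = -12/11 (Z = (-4 - 8)/(8 + 3) = -12/11 ≈ -1.0909)
((-36 - 5)*(-20))*Z = ((-36 - 5)*(-20))*(-12/11) = -41*(-20)*(-12/11) = 820*(-12/11) = -9840/11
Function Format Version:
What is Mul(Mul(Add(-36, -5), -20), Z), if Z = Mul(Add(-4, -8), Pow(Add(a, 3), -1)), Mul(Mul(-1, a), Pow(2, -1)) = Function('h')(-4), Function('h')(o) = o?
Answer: Rational(-9840, 11) ≈ -894.54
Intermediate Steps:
a = 8 (a = Mul(-2, -4) = 8)
Z = Rational(-12, 11) (Z = Mul(Add(-4, -8), Pow(Add(8, 3), -1)) = Mul(-12, Pow(11, -1)) = Mul(-12, Rational(1, 11)) = Rational(-12, 11) ≈ -1.0909)
Mul(Mul(Add(-36, -5), -20), Z) = Mul(Mul(Add(-36, -5), -20), Rational(-12, 11)) = Mul(Mul(-41, -20), Rational(-12, 11)) = Mul(820, Rational(-12, 11)) = Rational(-9840, 11)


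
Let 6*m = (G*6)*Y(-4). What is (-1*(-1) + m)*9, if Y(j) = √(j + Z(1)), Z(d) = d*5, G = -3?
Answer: -18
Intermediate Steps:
Z(d) = 5*d
Y(j) = √(5 + j) (Y(j) = √(j + 5*1) = √(j + 5) = √(5 + j))
m = -3 (m = ((-3*6)*√(5 - 4))/6 = (-18*√1)/6 = (-18*1)/6 = (⅙)*(-18) = -3)
(-1*(-1) + m)*9 = (-1*(-1) - 3)*9 = (1 - 3)*9 = -2*9 = -18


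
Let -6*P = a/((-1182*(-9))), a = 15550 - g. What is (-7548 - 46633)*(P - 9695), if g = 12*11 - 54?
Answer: 8382179045923/15957 ≈ 5.2530e+8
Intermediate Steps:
g = 78 (g = 132 - 54 = 78)
a = 15472 (a = 15550 - 1*78 = 15550 - 78 = 15472)
P = -3868/15957 (P = -7736/(3*((-1182*(-9)))) = -7736/(3*10638) = -⅙*7736/5319 = -3868/15957 ≈ -0.24240)
(-7548 - 46633)*(P - 9695) = (-7548 - 46633)*(-3868/15957 - 9695) = -54181*(-154706983/15957) = 8382179045923/15957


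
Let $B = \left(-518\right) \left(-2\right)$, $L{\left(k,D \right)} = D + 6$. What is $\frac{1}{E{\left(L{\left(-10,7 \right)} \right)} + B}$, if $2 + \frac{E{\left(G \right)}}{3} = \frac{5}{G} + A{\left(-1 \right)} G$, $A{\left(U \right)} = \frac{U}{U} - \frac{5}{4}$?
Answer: $\frac{52}{53113} \approx 0.00097905$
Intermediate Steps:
$A{\left(U \right)} = - \frac{1}{4}$ ($A{\left(U \right)} = 1 - \frac{5}{4} = - \frac{1}{4}$)
$L{\left(k,D \right)} = 6 + D$
$B = 1036$
$E{\left(G \right)} = -6 + \frac{15}{G} - \frac{3 G}{4}$ ($E{\left(G \right)} = -6 + 3 \left(\frac{5}{G} - \frac{G}{4}\right) = -6 - \left(- \frac{15}{G} + \frac{3 G}{4}\right) = -6 + \frac{15}{G} - \frac{3 G}{4}$)
$\frac{1}{E{\left(L{\left(-10,7 \right)} \right)} + B} = \frac{1}{\left(-6 + \frac{15}{6 + 7} - \frac{3 \left(6 + 7\right)}{4}\right) + 1036} = \frac{1}{\left(-6 + \frac{15}{13} - \frac{39}{4}\right) + 1036} = \frac{1}{- \frac{759}{52} + 1036} = \frac{1}{\frac{53113}{52}} = \frac{52}{53113}$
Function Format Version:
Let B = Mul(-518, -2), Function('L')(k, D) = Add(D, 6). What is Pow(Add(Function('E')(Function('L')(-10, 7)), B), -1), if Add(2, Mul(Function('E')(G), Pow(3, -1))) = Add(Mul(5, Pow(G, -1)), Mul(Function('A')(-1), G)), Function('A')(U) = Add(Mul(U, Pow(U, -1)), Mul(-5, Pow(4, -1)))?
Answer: Rational(52, 53113) ≈ 0.00097905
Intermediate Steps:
Function('A')(U) = Rational(-1, 4) (Function('A')(U) = Add(1, Mul(-5, Rational(1, 4))) = Add(1, Rational(-5, 4)) = Rational(-1, 4))
Function('L')(k, D) = Add(6, D)
B = 1036
Function('E')(G) = Add(-6, Mul(15, Pow(G, -1)), Mul(Rational(-3, 4), G)) (Function('E')(G) = Add(-6, Mul(3, Add(Mul(5, Pow(G, -1)), Mul(Rational(-1, 4), G)))) = Add(-6, Add(Mul(15, Pow(G, -1)), Mul(Rational(-3, 4), G))) = Add(-6, Mul(15, Pow(G, -1)), Mul(Rational(-3, 4), G)))
Pow(Add(Function('E')(Function('L')(-10, 7)), B), -1) = Pow(Add(Add(-6, Mul(15, Pow(Add(6, 7), -1)), Mul(Rational(-3, 4), Add(6, 7))), 1036), -1) = Pow(Add(Add(-6, Mul(15, Pow(13, -1)), Mul(Rational(-3, 4), 13)), 1036), -1) = Pow(Add(Add(-6, Mul(15, Rational(1, 13)), Rational(-39, 4)), 1036), -1) = Pow(Add(Add(-6, Rational(15, 13), Rational(-39, 4)), 1036), -1) = Pow(Add(Rational(-759, 52), 1036), -1) = Pow(Rational(53113, 52), -1) = Rational(52, 53113)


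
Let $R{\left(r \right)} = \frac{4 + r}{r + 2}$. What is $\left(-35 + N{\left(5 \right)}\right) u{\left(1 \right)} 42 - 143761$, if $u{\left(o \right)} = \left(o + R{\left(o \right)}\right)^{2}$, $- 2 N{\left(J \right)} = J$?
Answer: $-154961$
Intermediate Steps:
$N{\left(J \right)} = - \frac{J}{2}$
$R{\left(r \right)} = \frac{4 + r}{2 + r}$
$u{\left(o \right)} = \left(o + \frac{4 + o}{2 + o}\right)^{2}$
$\left(-35 + N{\left(5 \right)}\right) u{\left(1 \right)} 42 - 143761 = \left(-35 - \frac{5}{2}\right) \frac{\left(4 + 1 + 1 \left(2 + 1\right)\right)^{2}}{\left(2 + 1\right)^{2}} \cdot 42 - 143761 = \left(-35 - \frac{5}{2}\right) \frac{\left(4 + 1 + 1 \cdot 3\right)^{2}}{9} \cdot 42 - 143761 = - \frac{75 \frac{\left(4 + 1 + 3\right)^{2}}{9}}{2} \cdot 42 - 143761 = - \frac{75 \frac{8^{2}}{9}}{2} \cdot 42 - 143761 = - \frac{75 \cdot \frac{1}{9} \cdot 64}{2} \cdot 42 - 143761 = \left(- \frac{75}{2}\right) \frac{64}{9} \cdot 42 - 143761 = \left(- \frac{800}{3}\right) 42 - 143761 = -11200 - 143761 = -154961$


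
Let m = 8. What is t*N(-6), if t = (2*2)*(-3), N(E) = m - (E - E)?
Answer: -96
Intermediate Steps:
N(E) = 8 (N(E) = 8 - (E - E) = 8 - 1*0 = 8 + 0 = 8)
t = -12 (t = 4*(-3) = -12)
t*N(-6) = -12*8 = -96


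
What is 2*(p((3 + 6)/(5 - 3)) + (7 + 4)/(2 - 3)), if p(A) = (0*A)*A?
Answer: -22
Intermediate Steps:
p(A) = 0 (p(A) = 0*A = 0)
2*(p((3 + 6)/(5 - 3)) + (7 + 4)/(2 - 3)) = 2*(0 + (7 + 4)/(2 - 3)) = 2*(0 + 11/(-1)) = 2*(0 + 11*(-1)) = 2*(0 - 11) = 2*(-11) = -22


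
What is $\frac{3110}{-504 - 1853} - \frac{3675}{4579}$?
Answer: $- \frac{22902665}{10792703} \approx -2.1221$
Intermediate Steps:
$\frac{3110}{-504 - 1853} - \frac{3675}{4579} = \frac{3110}{-2357} - \frac{3675}{4579} = 3110 \left(- \frac{1}{2357}\right) - \frac{3675}{4579} = - \frac{3110}{2357} - \frac{3675}{4579} = - \frac{22902665}{10792703}$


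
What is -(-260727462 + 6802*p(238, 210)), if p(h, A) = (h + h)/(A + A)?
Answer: 3910796296/15 ≈ 2.6072e+8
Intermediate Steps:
p(h, A) = h/A (p(h, A) = (2*h)/((2*A)) = (2*h)*(1/(2*A)) = h/A)
-(-260727462 + 6802*p(238, 210)) = -6802/(1/(-38331 + 238/210)) = -6802/(1/(-38331 + 238*(1/210))) = -6802/(1/(-38331 + 17/15)) = -6802/(1/(-574948/15)) = -6802/(-15/574948) = -6802*(-574948/15) = 3910796296/15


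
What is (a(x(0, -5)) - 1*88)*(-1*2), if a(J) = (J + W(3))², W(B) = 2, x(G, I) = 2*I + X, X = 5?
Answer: 158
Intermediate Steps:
x(G, I) = 5 + 2*I (x(G, I) = 2*I + 5 = 5 + 2*I)
a(J) = (2 + J)² (a(J) = (J + 2)² = (2 + J)²)
(a(x(0, -5)) - 1*88)*(-1*2) = ((2 + (5 + 2*(-5)))² - 1*88)*(-1*2) = ((2 + (5 - 10))² - 88)*(-2) = ((2 - 5)² - 88)*(-2) = ((-3)² - 88)*(-2) = (9 - 88)*(-2) = -79*(-2) = 158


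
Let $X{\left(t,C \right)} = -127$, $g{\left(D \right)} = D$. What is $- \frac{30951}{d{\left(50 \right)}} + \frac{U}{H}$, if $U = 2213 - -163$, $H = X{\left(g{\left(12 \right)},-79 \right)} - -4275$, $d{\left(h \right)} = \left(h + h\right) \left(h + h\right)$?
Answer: $- \frac{26156187}{10370000} \approx -2.5223$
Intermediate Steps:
$d{\left(h \right)} = 4 h^{2}$ ($d{\left(h \right)} = 2 h 2 h = 4 h^{2}$)
$H = 4148$ ($H = -127 - -4275 = -127 + 4275 = 4148$)
$U = 2376$ ($U = 2213 + 163 = 2376$)
$- \frac{30951}{d{\left(50 \right)}} + \frac{U}{H} = - \frac{30951}{4 \cdot 50^{2}} + \frac{2376}{4148} = - \frac{30951}{4 \cdot 2500} + 2376 \cdot \frac{1}{4148} = - \frac{30951}{10000} + \frac{594}{1037} = - \frac{26156187}{10370000}$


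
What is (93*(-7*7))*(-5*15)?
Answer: 341775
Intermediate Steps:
(93*(-7*7))*(-5*15) = (93*(-49))*(-75) = -4557*(-75) = 341775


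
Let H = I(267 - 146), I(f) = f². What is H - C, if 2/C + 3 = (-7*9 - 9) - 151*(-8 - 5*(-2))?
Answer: 5519659/377 ≈ 14641.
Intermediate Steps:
C = -2/377 (C = 2/(-3 + ((-7*9 - 9) - 151*(-8 - 5*(-2)))) = 2/(-3 + ((-63 - 9) - 151*(-8 + 10))) = 2/(-3 + (-72 - 151*2)) = 2/(-3 + (-72 - 302)) = 2/(-3 - 374) = 2/(-377) = 2*(-1/377) = -2/377 ≈ -0.0053050)
H = 14641 (H = (267 - 146)² = 121² = 14641)
H - C = 14641 - 1*(-2/377) = 14641 + 2/377 = 5519659/377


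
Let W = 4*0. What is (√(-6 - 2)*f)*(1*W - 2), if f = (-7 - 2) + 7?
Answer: 8*I*√2 ≈ 11.314*I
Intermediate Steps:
W = 0
f = -2 (f = -9 + 7 = -2)
(√(-6 - 2)*f)*(1*W - 2) = (√(-6 - 2)*(-2))*(1*0 - 2) = (√(-8)*(-2))*(0 - 2) = ((2*I*√2)*(-2))*(-2) = -4*I*√2*(-2) = 8*I*√2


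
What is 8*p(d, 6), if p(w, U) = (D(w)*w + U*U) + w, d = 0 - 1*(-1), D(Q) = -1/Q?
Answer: 288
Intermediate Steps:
d = 1 (d = 0 + 1 = 1)
p(w, U) = -1 + w + U**2 (p(w, U) = ((-1/w)*w + U*U) + w = (-1 + U**2) + w = -1 + w + U**2)
8*p(d, 6) = 8*(-1 + 1 + 6**2) = 8*(-1 + 1 + 36) = 8*36 = 288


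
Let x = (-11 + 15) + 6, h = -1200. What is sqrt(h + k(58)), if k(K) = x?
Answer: I*sqrt(1190) ≈ 34.496*I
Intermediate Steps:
x = 10 (x = 4 + 6 = 10)
k(K) = 10
sqrt(h + k(58)) = sqrt(-1200 + 10) = sqrt(-1190) = I*sqrt(1190)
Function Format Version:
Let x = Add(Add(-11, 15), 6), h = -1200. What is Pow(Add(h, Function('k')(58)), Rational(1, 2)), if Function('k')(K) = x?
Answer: Mul(I, Pow(1190, Rational(1, 2))) ≈ Mul(34.496, I)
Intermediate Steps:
x = 10 (x = Add(4, 6) = 10)
Function('k')(K) = 10
Pow(Add(h, Function('k')(58)), Rational(1, 2)) = Pow(Add(-1200, 10), Rational(1, 2)) = Pow(-1190, Rational(1, 2)) = Mul(I, Pow(1190, Rational(1, 2)))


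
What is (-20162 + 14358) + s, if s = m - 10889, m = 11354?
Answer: -5339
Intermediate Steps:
s = 465 (s = 11354 - 10889 = 465)
(-20162 + 14358) + s = (-20162 + 14358) + 465 = -5804 + 465 = -5339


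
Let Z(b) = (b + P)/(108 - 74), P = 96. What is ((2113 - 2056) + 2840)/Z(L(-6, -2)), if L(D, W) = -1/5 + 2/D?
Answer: 738735/716 ≈ 1031.8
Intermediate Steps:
L(D, W) = -⅕ + 2/D (L(D, W) = -1*⅕ + 2/D = -⅕ + 2/D)
Z(b) = 48/17 + b/34 (Z(b) = (b + 96)/(108 - 74) = (96 + b)/34 = (96 + b)*(1/34) = 48/17 + b/34)
((2113 - 2056) + 2840)/Z(L(-6, -2)) = ((2113 - 2056) + 2840)/(48/17 + ((⅕)*(10 - 1*(-6))/(-6))/34) = (57 + 2840)/(48/17 + ((⅕)*(-⅙)*(10 + 6))/34) = 2897/(48/17 + ((⅕)*(-⅙)*16)/34) = 2897/(48/17 + (1/34)*(-8/15)) = 2897/(48/17 - 4/255) = 2897/(716/255) = 2897*(255/716) = 738735/716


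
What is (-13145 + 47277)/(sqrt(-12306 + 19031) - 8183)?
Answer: -69825539/16738691 - 42665*sqrt(269)/16738691 ≈ -4.2133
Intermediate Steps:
(-13145 + 47277)/(sqrt(-12306 + 19031) - 8183) = 34132/(sqrt(6725) - 8183) = 34132/(5*sqrt(269) - 8183) = 34132/(-8183 + 5*sqrt(269))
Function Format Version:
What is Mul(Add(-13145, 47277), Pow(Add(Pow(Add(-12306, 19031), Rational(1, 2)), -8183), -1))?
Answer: Add(Rational(-69825539, 16738691), Mul(Rational(-42665, 16738691), Pow(269, Rational(1, 2)))) ≈ -4.2133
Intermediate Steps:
Mul(Add(-13145, 47277), Pow(Add(Pow(Add(-12306, 19031), Rational(1, 2)), -8183), -1)) = Mul(34132, Pow(Add(Pow(6725, Rational(1, 2)), -8183), -1)) = Mul(34132, Pow(Add(Mul(5, Pow(269, Rational(1, 2))), -8183), -1)) = Mul(34132, Pow(Add(-8183, Mul(5, Pow(269, Rational(1, 2)))), -1))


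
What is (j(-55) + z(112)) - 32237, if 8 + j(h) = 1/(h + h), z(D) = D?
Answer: -3534631/110 ≈ -32133.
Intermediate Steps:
j(h) = -8 + 1/(2*h) (j(h) = -8 + 1/(h + h) = -8 + 1/(2*h))
(j(-55) + z(112)) - 32237 = ((-8 + (½)/(-55)) + 112) - 32237 = ((-8 + (½)*(-1/55)) + 112) - 32237 = ((-8 - 1/110) + 112) - 32237 = (-881/110 + 112) - 32237 = 11439/110 - 32237 = -3534631/110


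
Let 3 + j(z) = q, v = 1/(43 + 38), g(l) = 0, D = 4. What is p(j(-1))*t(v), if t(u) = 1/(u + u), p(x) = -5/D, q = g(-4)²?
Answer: -405/8 ≈ -50.625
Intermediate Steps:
v = 1/81 ≈ 0.012346
q = 0 (q = 0² = 0)
j(z) = -3 (j(z) = -3 + 0 = -3)
p(x) = -5/4
t(u) = 1/(2*u)
p(j(-1))*t(v) = -5/(8*1/81) = -5*81/8 = -5/4*81/2 = -405/8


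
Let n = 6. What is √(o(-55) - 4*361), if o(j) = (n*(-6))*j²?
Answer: 2*I*√27586 ≈ 332.18*I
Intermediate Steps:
o(j) = -36*j² (o(j) = (6*(-6))*j² = -36*j²)
√(o(-55) - 4*361) = √(-36*(-55)² - 4*361) = √(-36*3025 - 1444) = √(-108900 - 1444) = √(-110344) = 2*I*√27586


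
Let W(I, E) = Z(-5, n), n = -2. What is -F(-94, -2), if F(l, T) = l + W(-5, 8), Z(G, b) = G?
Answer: 99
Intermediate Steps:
W(I, E) = -5
F(l, T) = -5 + l (F(l, T) = l - 5 = -5 + l)
-F(-94, -2) = -(-5 - 94) = -1*(-99) = 99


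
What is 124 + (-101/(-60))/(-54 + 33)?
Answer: 156139/1260 ≈ 123.92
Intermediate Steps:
124 + (-101/(-60))/(-54 + 33) = 124 + (-101*(-1/60))/(-21) = 124 - 1/21*101/60 = 124 - 101/1260 = 156139/1260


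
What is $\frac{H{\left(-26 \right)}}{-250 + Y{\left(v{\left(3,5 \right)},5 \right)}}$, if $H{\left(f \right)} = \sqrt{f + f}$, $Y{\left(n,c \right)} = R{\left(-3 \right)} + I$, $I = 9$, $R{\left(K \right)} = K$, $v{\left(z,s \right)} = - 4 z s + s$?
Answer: $- \frac{i \sqrt{13}}{122} \approx - 0.029554 i$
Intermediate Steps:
$v{\left(z,s \right)} = s - 4 s z$ ($v{\left(z,s \right)} = - 4 s z + s = s - 4 s z$)
$Y{\left(n,c \right)} = 6$ ($Y{\left(n,c \right)} = -3 + 9 = 6$)
$H{\left(f \right)} = \sqrt{2} \sqrt{f}$ ($H{\left(f \right)} = \sqrt{2 f} = \sqrt{2} \sqrt{f}$)
$\frac{H{\left(-26 \right)}}{-250 + Y{\left(v{\left(3,5 \right)},5 \right)}} = \frac{\sqrt{2} \sqrt{-26}}{-250 + 6} = \frac{\sqrt{2} i \sqrt{26}}{-244} = 2 i \sqrt{13} \left(- \frac{1}{244}\right) = - \frac{i \sqrt{13}}{122}$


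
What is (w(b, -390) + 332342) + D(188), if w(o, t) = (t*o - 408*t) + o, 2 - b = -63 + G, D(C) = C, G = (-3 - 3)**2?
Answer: 480369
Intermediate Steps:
G = 36 (G = (-6)**2 = 36)
b = 29 (b = 2 - (-63 + 36) = 2 - 1*(-27) = 2 + 27 = 29)
w(o, t) = o - 408*t + o*t (w(o, t) = (o*t - 408*t) + o = (-408*t + o*t) + o = o - 408*t + o*t)
(w(b, -390) + 332342) + D(188) = ((29 - 408*(-390) + 29*(-390)) + 332342) + 188 = ((29 + 159120 - 11310) + 332342) + 188 = (147839 + 332342) + 188 = 480181 + 188 = 480369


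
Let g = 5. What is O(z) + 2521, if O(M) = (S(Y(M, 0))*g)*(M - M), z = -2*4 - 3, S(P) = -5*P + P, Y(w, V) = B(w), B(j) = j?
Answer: 2521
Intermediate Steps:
Y(w, V) = w
S(P) = -4*P
z = -11 (z = -8 - 3 = -11)
O(M) = 0 (O(M) = (-4*M*5)*(M - M) = -20*M*0 = 0)
O(z) + 2521 = 0 + 2521 = 2521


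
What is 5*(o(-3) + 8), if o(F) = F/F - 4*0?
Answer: 45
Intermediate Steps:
o(F) = 1 (o(F) = 1 + 0 = 1)
5*(o(-3) + 8) = 5*(1 + 8) = 5*9 = 45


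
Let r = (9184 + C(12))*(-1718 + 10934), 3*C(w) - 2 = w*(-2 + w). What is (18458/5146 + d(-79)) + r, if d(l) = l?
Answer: 218742186506/2573 ≈ 8.5014e+7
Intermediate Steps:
C(w) = ⅔ + w*(-2 + w)/3 (C(w) = ⅔ + (w*(-2 + w))/3 = ⅔ + w*(-2 + w)/3)
r = 85014528 (r = (9184 + (⅔ - ⅔*12 + (⅓)*12²))*(-1718 + 10934) = (9184 + (⅔ - 8 + (⅓)*144))*9216 = (9184 + (⅔ - 8 + 48))*9216 = (9184 + 122/3)*9216 = (27674/3)*9216 = 85014528)
(18458/5146 + d(-79)) + r = (18458/5146 - 79) + 85014528 = (18458*(1/5146) - 79) + 85014528 = (9229/2573 - 79) + 85014528 = -194038/2573 + 85014528 = 218742186506/2573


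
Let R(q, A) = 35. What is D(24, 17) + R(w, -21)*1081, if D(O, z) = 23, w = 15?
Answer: 37858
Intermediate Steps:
D(24, 17) + R(w, -21)*1081 = 23 + 35*1081 = 23 + 37835 = 37858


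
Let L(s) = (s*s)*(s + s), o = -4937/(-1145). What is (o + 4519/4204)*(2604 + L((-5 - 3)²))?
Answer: 3415498751369/1203395 ≈ 2.8382e+6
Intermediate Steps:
o = 4937/1145 (o = -4937*(-1/1145) = 4937/1145 ≈ 4.3118)
L(s) = 2*s³ (L(s) = s²*(2*s) = 2*s³)
(o + 4519/4204)*(2604 + L((-5 - 3)²)) = (4937/1145 + 4519/4204)*(2604 + 2*((-5 - 3)²)³) = (4937/1145 + 4519*(1/4204))*(2604 + 2*((-8)²)³) = (4937/1145 + 4519/4204)*(2604 + 2*64³) = 25929403*(2604 + 2*262144)/4813580 = 25929403*(2604 + 524288)/4813580 = (25929403/4813580)*526892 = 3415498751369/1203395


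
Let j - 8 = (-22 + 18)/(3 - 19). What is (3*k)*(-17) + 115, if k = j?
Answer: -1223/4 ≈ -305.75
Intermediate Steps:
j = 33/4 (j = 8 + (-22 + 18)/(3 - 19) = 8 - 4/(-16) = 8 - 4*(-1/16) = 8 + ¼ = 33/4 ≈ 8.2500)
k = 33/4 ≈ 8.2500
(3*k)*(-17) + 115 = (3*(33/4))*(-17) + 115 = (99/4)*(-17) + 115 = -1683/4 + 115 = -1223/4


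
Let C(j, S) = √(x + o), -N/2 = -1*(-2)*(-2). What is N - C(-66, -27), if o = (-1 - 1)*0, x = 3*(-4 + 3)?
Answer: 8 - I*√3 ≈ 8.0 - 1.732*I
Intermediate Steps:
N = 8 (N = -2*(-1*(-2))*(-2) = -4*(-2) = -2*(-4) = 8)
x = -3 (x = 3*(-1) = -3)
o = 0 (o = -2*0 = 0)
C(j, S) = I*√3 (C(j, S) = √(-3 + 0) = √(-3) = I*√3)
N - C(-66, -27) = 8 - I*√3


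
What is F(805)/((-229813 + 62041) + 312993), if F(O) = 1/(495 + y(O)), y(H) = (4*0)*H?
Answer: 1/71884395 ≈ 1.3911e-8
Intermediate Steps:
y(H) = 0 (y(H) = 0*H = 0)
F(O) = 1/495 (F(O) = 1/(495 + 0) = 1/495)
F(805)/((-229813 + 62041) + 312993) = 1/(495*((-229813 + 62041) + 312993)) = 1/(495*(-167772 + 312993)) = (1/495)/145221 = (1/495)*(1/145221) = 1/71884395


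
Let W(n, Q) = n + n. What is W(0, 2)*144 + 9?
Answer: 9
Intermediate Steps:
W(n, Q) = 2*n
W(0, 2)*144 + 9 = (2*0)*144 + 9 = 0*144 + 9 = 0 + 9 = 9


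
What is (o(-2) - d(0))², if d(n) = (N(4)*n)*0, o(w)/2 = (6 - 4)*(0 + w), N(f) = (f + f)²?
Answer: 64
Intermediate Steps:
N(f) = 4*f² (N(f) = (2*f)² = 4*f²)
o(w) = 4*w (o(w) = 2*((6 - 4)*(0 + w)) = 2*(2*w) = 4*w)
d(n) = 0 (d(n) = ((4*4²)*n)*0 = ((4*16)*n)*0 = (64*n)*0 = 0)
(o(-2) - d(0))² = (4*(-2) - 1*0)² = (-8 + 0)² = (-8)² = 64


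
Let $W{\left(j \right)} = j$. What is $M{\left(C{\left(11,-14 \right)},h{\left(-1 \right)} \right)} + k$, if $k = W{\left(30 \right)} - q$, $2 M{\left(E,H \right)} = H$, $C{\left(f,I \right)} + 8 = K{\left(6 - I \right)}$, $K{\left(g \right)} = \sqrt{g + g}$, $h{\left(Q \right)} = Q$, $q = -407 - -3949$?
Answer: $- \frac{7025}{2} \approx -3512.5$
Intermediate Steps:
$q = 3542$ ($q = -407 + 3949 = 3542$)
$K{\left(g \right)} = \sqrt{2} \sqrt{g}$ ($K{\left(g \right)} = \sqrt{2 g} = \sqrt{2} \sqrt{g}$)
$C{\left(f,I \right)} = -8 + \sqrt{2} \sqrt{6 - I}$
$M{\left(E,H \right)} = \frac{H}{2}$
$k = -3512$ ($k = 30 - 3542 = -3512$)
$M{\left(C{\left(11,-14 \right)},h{\left(-1 \right)} \right)} + k = \frac{1}{2} \left(-1\right) - 3512 = - \frac{1}{2} - 3512 = - \frac{7025}{2}$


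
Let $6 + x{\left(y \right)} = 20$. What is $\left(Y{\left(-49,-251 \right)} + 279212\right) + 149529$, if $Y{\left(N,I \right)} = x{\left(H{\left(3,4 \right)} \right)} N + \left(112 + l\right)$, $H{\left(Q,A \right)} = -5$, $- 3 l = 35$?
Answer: $\frac{1284466}{3} \approx 4.2816 \cdot 10^{5}$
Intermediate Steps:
$l = - \frac{35}{3}$ ($l = \left(- \frac{1}{3}\right) 35 = - \frac{35}{3} \approx -11.667$)
$x{\left(y \right)} = 14$ ($x{\left(y \right)} = -6 + 20 = 14$)
$Y{\left(N,I \right)} = \frac{301}{3} + 14 N$ ($Y{\left(N,I \right)} = 14 N + \left(112 - \frac{35}{3}\right) = 14 N + \frac{301}{3} = \frac{301}{3} + 14 N$)
$\left(Y{\left(-49,-251 \right)} + 279212\right) + 149529 = \left(\left(\frac{301}{3} + 14 \left(-49\right)\right) + 279212\right) + 149529 = \left(\left(\frac{301}{3} - 686\right) + 279212\right) + 149529 = \left(- \frac{1757}{3} + 279212\right) + 149529 = \frac{835879}{3} + 149529 = \frac{1284466}{3}$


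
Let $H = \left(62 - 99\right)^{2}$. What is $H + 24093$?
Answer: $25462$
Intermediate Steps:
$H = 1369$ ($H = \left(-37\right)^{2} = 1369$)
$H + 24093 = 1369 + 24093 = 25462$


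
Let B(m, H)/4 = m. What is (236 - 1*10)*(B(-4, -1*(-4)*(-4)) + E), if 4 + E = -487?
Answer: -114582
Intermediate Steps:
E = -491 (E = -4 - 487 = -491)
B(m, H) = 4*m
(236 - 1*10)*(B(-4, -1*(-4)*(-4)) + E) = (236 - 1*10)*(4*(-4) - 491) = (236 - 10)*(-16 - 491) = 226*(-507) = -114582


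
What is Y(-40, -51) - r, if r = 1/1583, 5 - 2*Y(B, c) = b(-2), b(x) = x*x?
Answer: 1581/3166 ≈ 0.49937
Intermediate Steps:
b(x) = x²
Y(B, c) = ½ (Y(B, c) = 5/2 - ½*(-2)² = 5/2 - ½*4 = 5/2 - 2 = ½)
r = 1/1583 ≈ 0.00063171
Y(-40, -51) - r = ½ - 1*1/1583 = ½ - 1/1583 = 1581/3166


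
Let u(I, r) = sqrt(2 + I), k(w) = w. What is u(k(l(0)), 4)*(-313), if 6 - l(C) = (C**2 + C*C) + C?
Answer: -626*sqrt(2) ≈ -885.30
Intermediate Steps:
l(C) = 6 - C - 2*C**2 (l(C) = 6 - ((C**2 + C*C) + C) = 6 - ((C**2 + C**2) + C) = 6 - (2*C**2 + C) = 6 - (C + 2*C**2) = 6 + (-C - 2*C**2) = 6 - C - 2*C**2)
u(k(l(0)), 4)*(-313) = sqrt(2 + (6 - 1*0 - 2*0**2))*(-313) = sqrt(2 + (6 + 0 - 2*0))*(-313) = sqrt(2 + (6 + 0 + 0))*(-313) = sqrt(2 + 6)*(-313) = sqrt(8)*(-313) = (2*sqrt(2))*(-313) = -626*sqrt(2)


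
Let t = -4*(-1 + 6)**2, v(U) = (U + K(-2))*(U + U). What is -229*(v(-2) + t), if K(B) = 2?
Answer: 22900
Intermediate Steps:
v(U) = 2*U*(2 + U) (v(U) = (U + 2)*(U + U) = (2 + U)*(2*U) = 2*U*(2 + U))
t = -100 (t = -4*5**2 = -4*25 = -100)
-229*(v(-2) + t) = -229*(2*(-2)*(2 - 2) - 100) = -229*(2*(-2)*0 - 100) = -229*(0 - 100) = -229*(-100) = 22900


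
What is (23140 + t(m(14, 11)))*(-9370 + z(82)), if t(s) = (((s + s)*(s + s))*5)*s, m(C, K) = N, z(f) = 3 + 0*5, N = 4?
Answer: -228742140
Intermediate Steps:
z(f) = 3 (z(f) = 3 + 0 = 3)
m(C, K) = 4
t(s) = 20*s**3 (t(s) = (((2*s)*(2*s))*5)*s = ((4*s**2)*5)*s = (20*s**2)*s = 20*s**3)
(23140 + t(m(14, 11)))*(-9370 + z(82)) = (23140 + 20*4**3)*(-9370 + 3) = (23140 + 20*64)*(-9367) = (23140 + 1280)*(-9367) = 24420*(-9367) = -228742140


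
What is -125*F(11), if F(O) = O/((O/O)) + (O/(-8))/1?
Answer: -9625/8 ≈ -1203.1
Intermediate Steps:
F(O) = 7*O/8 (F(O) = O/1 + (O*(-⅛))*1 = O*1 - O/8*1 = O - O/8 = 7*O/8)
-125*F(11) = -875*11/8 = -125*77/8 = -9625/8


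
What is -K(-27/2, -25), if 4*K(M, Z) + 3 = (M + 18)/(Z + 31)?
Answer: 9/16 ≈ 0.56250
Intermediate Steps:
K(M, Z) = -¾ + (18 + M)/(4*(31 + Z)) (K(M, Z) = -¾ + ((M + 18)/(Z + 31))/4 = -¾ + ((18 + M)/(31 + Z))/4 = -¾ + (18 + M)/(4*(31 + Z)))
-K(-27/2, -25) = -(-75 - 27/2 - 3*(-25))/(4*(31 - 25)) = -(-75 - 27*½ + 75)/(4*6) = -(-75 - 27/2 + 75)/(4*6) = -(-27)/(4*6*2) = -1*(-9/16) = 9/16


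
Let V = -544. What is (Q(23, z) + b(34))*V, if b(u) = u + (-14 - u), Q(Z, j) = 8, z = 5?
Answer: 3264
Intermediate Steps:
b(u) = -14
(Q(23, z) + b(34))*V = (8 - 14)*(-544) = -6*(-544) = 3264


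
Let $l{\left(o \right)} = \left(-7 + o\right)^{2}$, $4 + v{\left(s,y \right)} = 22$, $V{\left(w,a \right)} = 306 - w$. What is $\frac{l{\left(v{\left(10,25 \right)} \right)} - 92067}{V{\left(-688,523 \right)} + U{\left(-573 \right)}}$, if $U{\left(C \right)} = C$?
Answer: $- \frac{91946}{421} \approx -218.4$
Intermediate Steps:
$v{\left(s,y \right)} = 18$ ($v{\left(s,y \right)} = -4 + 22 = 18$)
$\frac{l{\left(v{\left(10,25 \right)} \right)} - 92067}{V{\left(-688,523 \right)} + U{\left(-573 \right)}} = \frac{\left(-7 + 18\right)^{2} - 92067}{\left(306 - -688\right) - 573} = \frac{11^{2} - 92067}{\left(306 + 688\right) - 573} = \frac{121 - 92067}{994 - 573} = - \frac{91946}{421}$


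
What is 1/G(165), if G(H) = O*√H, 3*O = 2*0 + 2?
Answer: √165/110 ≈ 0.11677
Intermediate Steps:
O = ⅔ (O = (2*0 + 2)/3 = (0 + 2)/3 = (⅓)*2 = ⅔ ≈ 0.66667)
G(H) = 2*√H/3
1/G(165) = 1/(2*√165/3) = √165/110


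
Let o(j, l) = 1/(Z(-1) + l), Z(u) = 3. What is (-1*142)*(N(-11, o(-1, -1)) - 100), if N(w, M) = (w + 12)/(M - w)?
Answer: 326316/23 ≈ 14188.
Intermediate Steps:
o(j, l) = 1/(3 + l)
N(w, M) = (12 + w)/(M - w)
(-1*142)*(N(-11, o(-1, -1)) - 100) = (-1*142)*((12 - 11)/(1/(3 - 1) - 1*(-11)) - 100) = -142*(1/(1/2 + 11) - 100) = -142*(1/(½ + 11) - 100) = -142*(1/(23/2) - 100) = -142*((2/23)*1 - 100) = -142*(2/23 - 100) = -142*(-2298/23) = 326316/23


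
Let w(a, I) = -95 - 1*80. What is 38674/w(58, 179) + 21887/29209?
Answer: -1125798641/5111575 ≈ -220.24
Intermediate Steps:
w(a, I) = -175 (w(a, I) = -95 - 80 = -175)
38674/w(58, 179) + 21887/29209 = 38674/(-175) + 21887/29209 = 38674*(-1/175) + 21887*(1/29209) = -38674/175 + 21887/29209 = -1125798641/5111575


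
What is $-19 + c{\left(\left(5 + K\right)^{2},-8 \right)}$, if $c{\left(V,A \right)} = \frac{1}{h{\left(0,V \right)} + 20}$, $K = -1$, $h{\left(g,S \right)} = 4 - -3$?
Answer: $- \frac{512}{27} \approx -18.963$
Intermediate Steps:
$h{\left(g,S \right)} = 7$ ($h{\left(g,S \right)} = 4 + 3 = 7$)
$c{\left(V,A \right)} = \frac{1}{27}$ ($c{\left(V,A \right)} = \frac{1}{7 + 20} = \frac{1}{27}$)
$-19 + c{\left(\left(5 + K\right)^{2},-8 \right)} = -19 + \frac{1}{27} = - \frac{512}{27}$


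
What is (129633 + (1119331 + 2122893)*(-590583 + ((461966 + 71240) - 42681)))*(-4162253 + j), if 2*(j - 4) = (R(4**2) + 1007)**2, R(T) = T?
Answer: 2361048247574901871/2 ≈ 1.1805e+18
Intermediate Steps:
j = 1046537/2 (j = 4 + (4**2 + 1007)**2/2 = 4 + (16 + 1007)**2/2 = 4 + (1/2)*1023**2 = 4 + (1/2)*1046529 = 4 + 1046529/2 = 1046537/2 ≈ 5.2327e+5)
(129633 + (1119331 + 2122893)*(-590583 + ((461966 + 71240) - 42681)))*(-4162253 + j) = (129633 + (1119331 + 2122893)*(-590583 + ((461966 + 71240) - 42681)))*(-4162253 + 1046537/2) = (129633 + 3242224*(-590583 + (533206 - 42681)))*(-7277969/2) = (129633 + 3242224*(-590583 + 490525))*(-7277969/2) = (129633 + 3242224*(-100058))*(-7277969/2) = (129633 - 324410448992)*(-7277969/2) = -324410319359*(-7277969/2) = 2361048247574901871/2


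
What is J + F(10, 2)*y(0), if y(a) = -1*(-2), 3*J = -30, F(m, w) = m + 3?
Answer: 16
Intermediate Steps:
F(m, w) = 3 + m
J = -10 (J = (⅓)*(-30) = -10)
y(a) = 2
J + F(10, 2)*y(0) = -10 + (3 + 10)*2 = -10 + 13*2 = -10 + 26 = 16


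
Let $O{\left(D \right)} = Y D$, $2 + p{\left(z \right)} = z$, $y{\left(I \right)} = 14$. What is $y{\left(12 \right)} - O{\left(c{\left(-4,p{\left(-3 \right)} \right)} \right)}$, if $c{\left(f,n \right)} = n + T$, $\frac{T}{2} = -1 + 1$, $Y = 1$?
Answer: $19$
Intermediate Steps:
$T = 0$ ($T = 2 \left(-1 + 1\right) = 2 \cdot 0 = 0$)
$p{\left(z \right)} = -2 + z$
$c{\left(f,n \right)} = n$ ($c{\left(f,n \right)} = n + 0 = n$)
$O{\left(D \right)} = D$ ($O{\left(D \right)} = 1 D = D$)
$y{\left(12 \right)} - O{\left(c{\left(-4,p{\left(-3 \right)} \right)} \right)} = 14 - \left(-2 - 3\right) = 14 - -5 = 14 + 5 = 19$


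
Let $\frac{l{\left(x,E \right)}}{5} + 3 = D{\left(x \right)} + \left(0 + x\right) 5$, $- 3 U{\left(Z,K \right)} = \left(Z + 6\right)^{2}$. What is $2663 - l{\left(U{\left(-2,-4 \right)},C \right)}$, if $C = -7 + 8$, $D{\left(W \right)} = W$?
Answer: $2838$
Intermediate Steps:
$U{\left(Z,K \right)} = - \frac{\left(6 + Z\right)^{2}}{3}$ ($U{\left(Z,K \right)} = - \frac{\left(Z + 6\right)^{2}}{3} = - \frac{\left(6 + Z\right)^{2}}{3}$)
$C = 1$
$l{\left(x,E \right)} = -15 + 30 x$ ($l{\left(x,E \right)} = -15 + 5 \left(x + \left(0 + x\right) 5\right) = -15 + 5 \left(x + x 5\right) = -15 + 5 \left(x + 5 x\right) = -15 + 5 \cdot 6 x = -15 + 30 x$)
$2663 - l{\left(U{\left(-2,-4 \right)},C \right)} = 2663 - \left(-15 + 30 \left(- \frac{\left(6 - 2\right)^{2}}{3}\right)\right) = 2663 - \left(-15 + 30 \left(- \frac{4^{2}}{3}\right)\right) = 2663 - \left(-15 + 30 \left(\left(- \frac{1}{3}\right) 16\right)\right) = 2663 - \left(-15 + 30 \left(- \frac{16}{3}\right)\right) = 2663 - \left(-15 - 160\right) = 2663 - -175 = 2663 + 175 = 2838$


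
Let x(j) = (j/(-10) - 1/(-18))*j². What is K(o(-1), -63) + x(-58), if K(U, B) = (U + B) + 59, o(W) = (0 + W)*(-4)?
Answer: 886414/45 ≈ 19698.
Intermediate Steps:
o(W) = -4*W (o(W) = W*(-4) = -4*W)
K(U, B) = 59 + B + U (K(U, B) = (B + U) + 59 = 59 + B + U)
x(j) = j²*(1/18 - j/10) (x(j) = (j*(-⅒) - 1*(-1/18))*j² = (-j/10 + 1/18)*j² = (1/18 - j/10)*j² = j²*(1/18 - j/10))
K(o(-1), -63) + x(-58) = (59 - 63 - 4*(-1)) + (1/90)*(-58)²*(5 - 9*(-58)) = (59 - 63 + 4) + (1/90)*3364*(5 + 522) = 0 + (1/90)*3364*527 = 0 + 886414/45 = 886414/45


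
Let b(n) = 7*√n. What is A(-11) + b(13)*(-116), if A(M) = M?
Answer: -11 - 812*√13 ≈ -2938.7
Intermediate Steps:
A(-11) + b(13)*(-116) = -11 + (7*√13)*(-116) = -11 - 812*√13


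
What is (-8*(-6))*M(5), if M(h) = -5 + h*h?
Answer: 960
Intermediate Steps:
M(h) = -5 + h²
(-8*(-6))*M(5) = (-8*(-6))*(-5 + 5²) = 48*(-5 + 25) = 48*20 = 960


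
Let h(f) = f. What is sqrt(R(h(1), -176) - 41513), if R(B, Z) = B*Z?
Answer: I*sqrt(41689) ≈ 204.18*I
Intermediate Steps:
sqrt(R(h(1), -176) - 41513) = sqrt(1*(-176) - 41513) = sqrt(-176 - 41513) = sqrt(-41689) = I*sqrt(41689)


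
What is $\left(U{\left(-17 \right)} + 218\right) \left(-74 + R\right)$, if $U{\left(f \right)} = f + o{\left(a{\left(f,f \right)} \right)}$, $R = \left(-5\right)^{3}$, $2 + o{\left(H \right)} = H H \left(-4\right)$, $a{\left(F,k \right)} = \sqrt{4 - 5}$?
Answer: $-40397$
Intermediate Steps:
$a{\left(F,k \right)} = i$ ($a{\left(F,k \right)} = \sqrt{-1} = i$)
$o{\left(H \right)} = -2 - 4 H^{2}$ ($o{\left(H \right)} = -2 + H H \left(-4\right) = -2 + H^{2} \left(-4\right) = -2 - 4 H^{2}$)
$R = -125$
$U{\left(f \right)} = 2 + f$ ($U{\left(f \right)} = f - \left(2 + 4 i^{2}\right) = f - -2 = f + \left(-2 + 4\right) = f + 2 = 2 + f$)
$\left(U{\left(-17 \right)} + 218\right) \left(-74 + R\right) = \left(\left(2 - 17\right) + 218\right) \left(-74 - 125\right) = \left(-15 + 218\right) \left(-199\right) = 203 \left(-199\right) = -40397$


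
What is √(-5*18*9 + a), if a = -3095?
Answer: I*√3905 ≈ 62.49*I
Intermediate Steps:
√(-5*18*9 + a) = √(-5*18*9 - 3095) = √(-90*9 - 3095) = √(-810 - 3095) = √(-3905) = I*√3905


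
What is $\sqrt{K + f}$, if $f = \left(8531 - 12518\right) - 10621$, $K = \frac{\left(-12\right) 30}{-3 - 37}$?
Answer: $i \sqrt{14599} \approx 120.83 i$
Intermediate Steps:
$K = 9$ ($K = - \frac{360}{-40} = \left(-360\right) \left(- \frac{1}{40}\right) = 9$)
$f = -14608$ ($f = -3987 - 10621 = -14608$)
$\sqrt{K + f} = \sqrt{9 - 14608} = \sqrt{-14599} = i \sqrt{14599}$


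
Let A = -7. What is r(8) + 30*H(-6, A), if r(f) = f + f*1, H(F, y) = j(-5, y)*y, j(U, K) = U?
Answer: 1066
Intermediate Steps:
H(F, y) = -5*y
r(f) = 2*f (r(f) = f + f = 2*f)
r(8) + 30*H(-6, A) = 2*8 + 30*(-5*(-7)) = 16 + 30*35 = 16 + 1050 = 1066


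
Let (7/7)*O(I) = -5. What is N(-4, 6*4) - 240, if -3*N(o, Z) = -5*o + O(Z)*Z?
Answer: -620/3 ≈ -206.67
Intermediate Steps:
O(I) = -5
N(o, Z) = 5*Z/3 + 5*o/3 (N(o, Z) = -(-5*o - 5*Z)/3 = -(-5*Z - 5*o)/3 = 5*Z/3 + 5*o/3)
N(-4, 6*4) - 240 = (5*(6*4)/3 + (5/3)*(-4)) - 240 = ((5/3)*24 - 20/3) - 240 = (40 - 20/3) - 240 = 100/3 - 240 = -620/3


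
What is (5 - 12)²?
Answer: 49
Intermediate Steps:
(5 - 12)² = (-7)² = 49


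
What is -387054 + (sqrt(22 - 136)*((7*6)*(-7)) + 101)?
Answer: -386953 - 294*I*sqrt(114) ≈ -3.8695e+5 - 3139.1*I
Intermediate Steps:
-387054 + (sqrt(22 - 136)*((7*6)*(-7)) + 101) = -387054 + (sqrt(-114)*(42*(-7)) + 101) = -387054 + ((I*sqrt(114))*(-294) + 101) = -387054 + (-294*I*sqrt(114) + 101) = -387054 + (101 - 294*I*sqrt(114)) = -386953 - 294*I*sqrt(114)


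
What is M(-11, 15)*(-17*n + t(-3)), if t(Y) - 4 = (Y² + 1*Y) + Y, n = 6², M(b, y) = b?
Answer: 6655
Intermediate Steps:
n = 36
t(Y) = 4 + Y² + 2*Y (t(Y) = 4 + ((Y² + 1*Y) + Y) = 4 + ((Y² + Y) + Y) = 4 + ((Y + Y²) + Y) = 4 + (Y² + 2*Y) = 4 + Y² + 2*Y)
M(-11, 15)*(-17*n + t(-3)) = -11*(-17*36 + (4 + (-3)² + 2*(-3))) = -11*(-612 + (4 + 9 - 6)) = -11*(-612 + 7) = -11*(-605) = 6655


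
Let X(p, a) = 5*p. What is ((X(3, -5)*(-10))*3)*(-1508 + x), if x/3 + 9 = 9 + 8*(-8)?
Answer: 765000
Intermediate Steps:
x = -192 (x = -27 + 3*(9 + 8*(-8)) = -27 + 3*(9 - 64) = -27 + 3*(-55) = -27 - 165 = -192)
((X(3, -5)*(-10))*3)*(-1508 + x) = (((5*3)*(-10))*3)*(-1508 - 192) = ((15*(-10))*3)*(-1700) = -150*3*(-1700) = -450*(-1700) = 765000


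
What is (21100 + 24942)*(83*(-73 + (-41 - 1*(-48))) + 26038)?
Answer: 946623520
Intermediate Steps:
(21100 + 24942)*(83*(-73 + (-41 - 1*(-48))) + 26038) = 46042*(83*(-73 + (-41 + 48)) + 26038) = 46042*(83*(-73 + 7) + 26038) = 46042*(83*(-66) + 26038) = 46042*(-5478 + 26038) = 46042*20560 = 946623520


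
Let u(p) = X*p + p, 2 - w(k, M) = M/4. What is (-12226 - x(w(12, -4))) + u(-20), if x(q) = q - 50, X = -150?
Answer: -9199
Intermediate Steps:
w(k, M) = 2 - M/4
u(p) = -149*p (u(p) = -150*p + p = -149*p)
x(q) = -50 + q
(-12226 - x(w(12, -4))) + u(-20) = (-12226 - (-50 + (2 - ¼*(-4)))) - 149*(-20) = (-12226 - (-50 + (2 + 1))) + 2980 = (-12226 - (-50 + 3)) + 2980 = (-12226 - 1*(-47)) + 2980 = (-12226 + 47) + 2980 = -12179 + 2980 = -9199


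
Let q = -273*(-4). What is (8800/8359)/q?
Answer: 2200/2282007 ≈ 0.00096406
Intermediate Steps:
q = 1092
(8800/8359)/q = (8800/8359)/1092 = (8800*(1/8359))*(1/1092) = (8800/8359)*(1/1092) = 2200/2282007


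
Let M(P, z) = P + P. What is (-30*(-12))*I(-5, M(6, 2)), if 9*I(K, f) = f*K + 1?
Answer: -2360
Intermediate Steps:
M(P, z) = 2*P
I(K, f) = 1/9 + K*f/9 (I(K, f) = (f*K + 1)/9 = (K*f + 1)/9 = (1 + K*f)/9 = 1/9 + K*f/9)
(-30*(-12))*I(-5, M(6, 2)) = (-30*(-12))*(1/9 + (1/9)*(-5)*(2*6)) = 360*(1/9 + (1/9)*(-5)*12) = 360*(1/9 - 20/3) = 360*(-59/9) = -2360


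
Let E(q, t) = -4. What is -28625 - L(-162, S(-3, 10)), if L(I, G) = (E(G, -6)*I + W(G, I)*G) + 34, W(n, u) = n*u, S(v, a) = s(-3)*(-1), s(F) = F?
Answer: -27849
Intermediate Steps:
S(v, a) = 3 (S(v, a) = -3*(-1) = 3)
L(I, G) = 34 - 4*I + I*G**2 (L(I, G) = (-4*I + (G*I)*G) + 34 = (-4*I + I*G**2) + 34 = 34 - 4*I + I*G**2)
-28625 - L(-162, S(-3, 10)) = -28625 - (34 - 4*(-162) - 162*3**2) = -28625 - (34 + 648 - 162*9) = -28625 - (34 + 648 - 1458) = -28625 - 1*(-776) = -28625 + 776 = -27849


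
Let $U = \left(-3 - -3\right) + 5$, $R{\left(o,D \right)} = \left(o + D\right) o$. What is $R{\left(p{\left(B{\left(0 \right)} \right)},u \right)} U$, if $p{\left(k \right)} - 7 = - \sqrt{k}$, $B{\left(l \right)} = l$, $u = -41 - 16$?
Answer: $-1750$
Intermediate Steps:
$u = -57$
$p{\left(k \right)} = 7 - \sqrt{k}$
$R{\left(o,D \right)} = o \left(D + o\right)$ ($R{\left(o,D \right)} = \left(D + o\right) o = o \left(D + o\right)$)
$U = 5$ ($U = \left(-3 + 3\right) + 5 = 0 + 5 = 5$)
$R{\left(p{\left(B{\left(0 \right)} \right)},u \right)} U = \left(7 - \sqrt{0}\right) \left(-57 + \left(7 - \sqrt{0}\right)\right) 5 = \left(7 - 0\right) \left(-57 + \left(7 - 0\right)\right) 5 = \left(7 + 0\right) \left(-57 + \left(7 + 0\right)\right) 5 = 7 \left(-57 + 7\right) 5 = 7 \left(-50\right) 5 = \left(-350\right) 5 = -1750$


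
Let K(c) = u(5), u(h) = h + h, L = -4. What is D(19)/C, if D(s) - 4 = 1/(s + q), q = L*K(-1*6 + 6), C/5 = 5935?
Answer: 83/623175 ≈ 0.00013319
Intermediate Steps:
u(h) = 2*h
K(c) = 10 (K(c) = 2*5 = 10)
C = 29675 (C = 5*5935 = 29675)
q = -40 (q = -4*10 = -40)
D(s) = 4 + 1/(-40 + s) (D(s) = 4 + 1/(s - 40) = 4 + 1/(-40 + s))
D(19)/C = ((-159 + 4*19)/(-40 + 19))/29675 = ((-159 + 76)/(-21))*(1/29675) = -1/21*(-83)*(1/29675) = (83/21)*(1/29675) = 83/623175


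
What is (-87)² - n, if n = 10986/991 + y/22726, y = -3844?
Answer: 85109558861/11260733 ≈ 7558.1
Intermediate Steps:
n = 122929216/11260733 (n = 10986/991 - 3844/22726 = 10986*(1/991) - 3844*1/22726 = 10986/991 - 1922/11363 = 122929216/11260733 ≈ 10.917)
(-87)² - n = (-87)² - 1*122929216/11260733 = 7569 - 122929216/11260733 = 85109558861/11260733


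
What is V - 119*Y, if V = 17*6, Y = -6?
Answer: 816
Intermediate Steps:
V = 102
V - 119*Y = 102 - 119*(-6) = 102 + 714 = 816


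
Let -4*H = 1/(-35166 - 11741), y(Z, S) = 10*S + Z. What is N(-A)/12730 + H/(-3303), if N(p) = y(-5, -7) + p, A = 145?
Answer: -13634177521/788923016532 ≈ -0.017282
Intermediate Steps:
y(Z, S) = Z + 10*S
N(p) = -75 + p (N(p) = (-5 + 10*(-7)) + p = (-5 - 70) + p = -75 + p)
H = 1/187628 (H = -1/(4*(-35166 - 11741)) = -1/4/(-46907) = -1/4*(-1/46907) = 1/187628 ≈ 5.3297e-6)
N(-A)/12730 + H/(-3303) = (-75 - 1*145)/12730 + (1/187628)/(-3303) = (-75 - 145)*(1/12730) + (1/187628)*(-1/3303) = -220*1/12730 - 1/619735284 = -22/1273 - 1/619735284 = -13634177521/788923016532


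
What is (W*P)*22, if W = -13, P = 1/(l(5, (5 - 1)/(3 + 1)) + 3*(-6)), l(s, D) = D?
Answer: 286/17 ≈ 16.824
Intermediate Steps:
P = -1/17 (P = 1/((5 - 1)/(3 + 1) + 3*(-6)) = 1/(4/4 - 18) = 1/(4*(¼) - 18) = 1/(1 - 18) = 1/(-17) = -1/17 ≈ -0.058824)
(W*P)*22 = -13*(-1/17)*22 = (13/17)*22 = 286/17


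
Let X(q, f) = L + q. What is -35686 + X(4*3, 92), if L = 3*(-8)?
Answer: -35698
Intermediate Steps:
L = -24
X(q, f) = -24 + q
-35686 + X(4*3, 92) = -35686 + (-24 + 4*3) = -35686 + (-24 + 12) = -35686 - 12 = -35698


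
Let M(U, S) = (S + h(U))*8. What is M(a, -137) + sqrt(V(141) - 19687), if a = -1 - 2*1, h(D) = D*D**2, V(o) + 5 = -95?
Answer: -1312 + I*sqrt(19787) ≈ -1312.0 + 140.67*I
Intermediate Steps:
V(o) = -100 (V(o) = -5 - 95 = -100)
h(D) = D**3
a = -3 (a = -1 - 2 = -3)
M(U, S) = 8*S + 8*U**3 (M(U, S) = (S + U**3)*8 = 8*S + 8*U**3)
M(a, -137) + sqrt(V(141) - 19687) = (8*(-137) + 8*(-3)**3) + sqrt(-100 - 19687) = (-1096 + 8*(-27)) + sqrt(-19787) = (-1096 - 216) + I*sqrt(19787) = -1312 + I*sqrt(19787)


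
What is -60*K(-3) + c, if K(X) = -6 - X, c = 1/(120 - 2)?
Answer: 21241/118 ≈ 180.01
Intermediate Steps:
c = 1/118 ≈ 0.0084746
-60*K(-3) + c = -60*(-6 - 1*(-3)) + 1/118 = -60*(-6 + 3) + 1/118 = -60*(-3) + 1/118 = 180 + 1/118 = 21241/118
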